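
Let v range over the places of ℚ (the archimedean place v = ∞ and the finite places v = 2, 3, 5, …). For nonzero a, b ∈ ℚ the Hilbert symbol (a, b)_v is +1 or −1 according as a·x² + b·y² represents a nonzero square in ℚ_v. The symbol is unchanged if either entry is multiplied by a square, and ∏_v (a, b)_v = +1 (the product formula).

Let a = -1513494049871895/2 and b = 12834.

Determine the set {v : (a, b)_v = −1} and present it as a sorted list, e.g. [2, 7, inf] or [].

[23, 31]

Mod squares: a ≡ -229710, b ≡ 1426. Check v ∈ {∞, 2, 3, 5, 7, 13, 19, 23, 31}.
v=3: a=3^1·(≡2), b=3^2·(≡1) mod 3; (2|3)=-1, (1|3)=+1; (−1)^{1·2·1}·(-1)^2·(+1)^1 = +1.
v=31: a=31^3·(≡13), b=31^1·(≡11) mod 31; (13|31)=-1, (11|31)=-1; (−1)^{3·1·15}·(-1)^1·(-1)^3 = -1.
v=13: a=13^1·(≡3), b=13^0·(≡3) mod 13; (3|13)=+1, (3|13)=+1; (−1)^{1·0·6}·(+1)^0·(+1)^1 = +1.
v=19: a=19^1·(≡10), b=19^0·(≡9) mod 19; (10|19)=-1, (9|19)=+1; (−1)^{1·0·9}·(-1)^0·(+1)^1 = +1.
v=2: v_2(a)=-1, v_2(b)=1; units ≡ 1, 1 (mod 8); ε·ε+αω+βω = 0·0+-1·0+1·0 ≡ 0  ⇒  (a,b)_2 = +1.
v=23: a=23^4·(≡5), b=23^1·(≡6) mod 23; (5|23)=-1, (6|23)=+1; (−1)^{4·1·11}·(-1)^1·(+1)^4 = -1.
v=7: a=7^2·(≡2), b=7^0·(≡3) mod 7; (2|7)=+1, (3|7)=-1; (−1)^{2·0·3}·(+1)^0·(-1)^2 = +1.
v=∞: -229710 < 0 and 1426 > 0  ⇒  (a,b)_∞ = +1.
v=5: a=5^1·(≡3), b=5^0·(≡4) mod 5; (3|5)=-1, (4|5)=+1; (−1)^{1·0·2}·(-1)^0·(+1)^1 = +1.
|Ram(-229710, 1426)| = 2, even; anisotropic at {23, 31}.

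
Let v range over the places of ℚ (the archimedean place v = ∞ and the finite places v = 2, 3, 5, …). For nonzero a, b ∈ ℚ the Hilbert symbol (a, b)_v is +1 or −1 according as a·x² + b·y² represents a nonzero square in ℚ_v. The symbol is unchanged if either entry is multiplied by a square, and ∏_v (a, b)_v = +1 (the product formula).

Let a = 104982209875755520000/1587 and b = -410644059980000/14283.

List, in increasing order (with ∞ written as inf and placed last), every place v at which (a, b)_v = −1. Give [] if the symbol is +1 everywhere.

(a, b) ≡ (629391, -1495626) mod (ℚ^×)²; places V = {2, 3, 5, 7, 11, 17, 23, 31, 41, 43, ∞}.
(a,b)_43: α=1, u≡40; β=1, v≡2 (mod 43); (40|43)=+1, (2|43)=-1; sign (−1)^1·+1^1·-1^1 = +1.
(a,b)_17: α=1, u≡7; β=1, v≡6 (mod 17); (7|17)=-1, (6|17)=-1; sign (−1)^0·-1^1·-1^1 = +1.
(a,b)_7: α=1, u≡5; β=2, v≡2 (mod 7); (5|7)=-1, (2|7)=+1; sign (−1)^0·-1^2·+1^1 = +1.
(a,b)_5: α=4, u≡1; β=4, v≡4 (mod 5); (1|5)=+1, (4|5)=+1; sign (−1)^0·+1^4·+1^4 = +1.
(a,b)_3: α=-1, u≡1; β=-3, v≡1 (mod 3); (1|3)=+1, (1|3)=+1; sign (−1)^1·+1^-3·+1^-1 = -1.
(a,b)_41: α=3, u≡17; β=2, v≡19 (mod 41); (17|41)=-1, (19|41)=-1; sign (−1)^0·-1^2·-1^3 = -1.
(a,b)_23: α=-2, u≡14; β=-2, v≡1 (mod 23); (14|23)=-1, (1|23)=+1; sign (−1)^0·-1^-2·+1^-2 = +1.
(a,b)_∞: sgn(629391)=+, sgn(-1495626)=−, so +1.
(a,b)_11: α=2, u≡4; β=1, v≡4 (mod 11); (4|11)=+1, (4|11)=+1; sign (−1)^0·+1^1·+1^2 = +1.
(a,b)_2: α=12, β=5; u≡7, v≡3 (mod 8); ε(u)ε(v)=1·1, αω(v)=12·1, βω(u)=5·0; sum ≡ 1  ⇒  -1.
(a,b)_31: α=2, u≡26; β=1, v≡15 (mod 31); (26|31)=-1, (15|31)=-1; sign (−1)^0·-1^1·-1^2 = -1.
|Ram(629391, -1495626)| = 4, even; anisotropic at {2, 3, 31, 41}.

[2, 3, 31, 41]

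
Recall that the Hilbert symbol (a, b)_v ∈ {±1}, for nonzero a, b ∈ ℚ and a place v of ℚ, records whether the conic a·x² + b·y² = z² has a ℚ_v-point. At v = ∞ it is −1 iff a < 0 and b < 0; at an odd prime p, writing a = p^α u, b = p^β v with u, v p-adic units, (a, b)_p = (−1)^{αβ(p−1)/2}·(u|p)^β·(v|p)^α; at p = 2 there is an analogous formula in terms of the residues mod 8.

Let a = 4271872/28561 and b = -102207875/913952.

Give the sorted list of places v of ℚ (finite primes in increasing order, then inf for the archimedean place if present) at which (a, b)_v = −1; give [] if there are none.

(a, b) ≡ (16687, -166870) mod (ℚ^×)²; places V = {2, 5, 7, 11, 13, 37, 41, ∞}.
(a,b)_7: α=0, u≡3; β=2, v≡5 (mod 7); (3|7)=-1, (5|7)=-1; sign (−1)^0·-1^2·-1^0 = +1.
(a,b)_∞: sgn(16687)=+, sgn(-166870)=−, so +1.
(a,b)_37: α=1, u≡7; β=1, v≡3 (mod 37); (7|37)=+1, (3|37)=+1; sign (−1)^0·+1^1·+1^1 = +1.
(a,b)_5: α=0, u≡2; β=3, v≡1 (mod 5); (2|5)=-1, (1|5)=+1; sign (−1)^0·-1^3·+1^0 = -1.
(a,b)_41: α=1, u≡7; β=1, v≡14 (mod 41); (7|41)=-1, (14|41)=-1; sign (−1)^0·-1^1·-1^1 = +1.
(a,b)_2: α=8, β=-5; u≡7, v≡5 (mod 8); ε(u)ε(v)=1·0, αω(v)=8·1, βω(u)=-5·0; sum ≡ 0  ⇒  +1.
(a,b)_11: α=1, u≡6; β=1, v≡7 (mod 11); (6|11)=-1, (7|11)=-1; sign (−1)^1·-1^1·-1^1 = -1.
(a,b)_13: α=-4, u≡7; β=-4, v≡6 (mod 13); (7|13)=-1, (6|13)=-1; sign (−1)^0·-1^-4·-1^-4 = +1.
Ram(16687, -166870) = {5, 11}; no ℚ_5-point on the conic.

[5, 11]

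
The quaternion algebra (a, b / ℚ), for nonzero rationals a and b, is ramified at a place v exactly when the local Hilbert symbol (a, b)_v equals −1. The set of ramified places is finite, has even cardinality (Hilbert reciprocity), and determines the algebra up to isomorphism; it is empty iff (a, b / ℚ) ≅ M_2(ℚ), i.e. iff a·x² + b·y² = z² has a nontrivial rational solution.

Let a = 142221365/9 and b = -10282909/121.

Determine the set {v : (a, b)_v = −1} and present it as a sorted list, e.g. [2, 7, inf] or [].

[7, 17, 23, 29]

(a, b) ≡ (393965, -35581) mod (ℚ^×)²; places V = {2, 3, 5, 7, 11, 13, 17, 19, 23, 29, ∞}.
(a,b)_19: α=3, u≡7; β=0, v≡17 (mod 19); (7|19)=+1, (17|19)=+1; sign (−1)^0·+1^0·+1^3 = +1.
(a,b)_17: α=0, u≡5; β=3, v≡16 (mod 17); (5|17)=-1, (16|17)=+1; sign (−1)^0·-1^3·+1^0 = -1.
(a,b)_23: α=0, u≡22; β=1, v≡10 (mod 23); (22|23)=-1, (10|23)=-1; sign (−1)^0·-1^1·-1^0 = -1.
(a,b)_2: α=0, β=0; u≡5, v≡3 (mod 8); ε(u)ε(v)=0·1, αω(v)=0·1, βω(u)=0·1; sum ≡ 0  ⇒  +1.
(a,b)_∞: sgn(393965)=+, sgn(-35581)=−, so +1.
(a,b)_7: α=0, u≡3; β=1, v≡6 (mod 7); (3|7)=-1, (6|7)=-1; sign (−1)^0·-1^1·-1^0 = -1.
(a,b)_29: α=1, u≡22; β=0, v≡17 (mod 29); (22|29)=+1, (17|29)=-1; sign (−1)^0·+1^0·-1^1 = -1.
(a,b)_3: α=-2, u≡2; β=0, v≡2 (mod 3); (2|3)=-1, (2|3)=-1; sign (−1)^0·-1^0·-1^-2 = +1.
(a,b)_13: α=1, u≡8; β=1, v≡11 (mod 13); (8|13)=-1, (11|13)=-1; sign (−1)^0·-1^1·-1^1 = +1.
(a,b)_11: α=1, u≡10; β=-2, v≡1 (mod 11); (10|11)=-1, (1|11)=+1; sign (−1)^0·-1^-2·+1^1 = +1.
(a,b)_5: α=1, u≡2; β=0, v≡1 (mod 5); (2|5)=-1, (1|5)=+1; sign (−1)^0·-1^0·+1^1 = +1.
(393965, -35581 / ℚ) ramifies at {7, 17, 23, 29}: a division algebra.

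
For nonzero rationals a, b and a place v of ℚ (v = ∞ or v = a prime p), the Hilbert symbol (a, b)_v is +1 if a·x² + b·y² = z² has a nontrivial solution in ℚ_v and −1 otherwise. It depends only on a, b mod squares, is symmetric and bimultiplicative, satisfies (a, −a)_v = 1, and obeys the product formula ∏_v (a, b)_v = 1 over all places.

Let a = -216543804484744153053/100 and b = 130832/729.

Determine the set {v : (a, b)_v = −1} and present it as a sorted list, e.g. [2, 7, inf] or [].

[3, 31]

(a, b) ≡ (-596037, 8177) mod (ℚ^×)²; places V = {2, 3, 5, 7, 13, 17, 29, 31, 37, ∞}.
(a,b)_13: α=3, u≡8; β=1, v≡2 (mod 13); (8|13)=-1, (2|13)=-1; sign (−1)^0·-1^1·-1^3 = +1.
(a,b)_3: α=5, u≡2; β=-6, v≡2 (mod 3); (2|3)=-1, (2|3)=-1; sign (−1)^0·-1^-6·-1^5 = -1.
(a,b)_5: α=-2, u≡3; β=0, v≡3 (mod 5); (3|5)=-1, (3|5)=-1; sign (−1)^0·-1^0·-1^-2 = +1.
(a,b)_∞: sgn(-596037)=−, sgn(8177)=+, so +1.
(a,b)_2: α=-2, β=4; u≡3, v≡1 (mod 8); ε(u)ε(v)=1·0, αω(v)=-2·0, βω(u)=4·1; sum ≡ 0  ⇒  +1.
(a,b)_17: α=3, u≡10; β=1, v≡11 (mod 17); (10|17)=-1, (11|17)=-1; sign (−1)^0·-1^1·-1^3 = +1.
(a,b)_29: α=1, u≡12; β=0, v≡25 (mod 29); (12|29)=-1, (25|29)=+1; sign (−1)^0·-1^0·+1^1 = +1.
(a,b)_31: α=1, u≡3; β=0, v≡24 (mod 31); (3|31)=-1, (24|31)=-1; sign (−1)^0·-1^0·-1^1 = -1.
(a,b)_7: α=2, u≡6; β=0, v≡2 (mod 7); (6|7)=-1, (2|7)=+1; sign (−1)^0·-1^0·+1^2 = +1.
(a,b)_37: α=4, u≡7; β=1, v≡25 (mod 37); (7|37)=+1, (25|37)=+1; sign (−1)^0·+1^1·+1^4 = +1.
(-596037, 8177 / ℚ) ramifies at {3, 31}: a division algebra.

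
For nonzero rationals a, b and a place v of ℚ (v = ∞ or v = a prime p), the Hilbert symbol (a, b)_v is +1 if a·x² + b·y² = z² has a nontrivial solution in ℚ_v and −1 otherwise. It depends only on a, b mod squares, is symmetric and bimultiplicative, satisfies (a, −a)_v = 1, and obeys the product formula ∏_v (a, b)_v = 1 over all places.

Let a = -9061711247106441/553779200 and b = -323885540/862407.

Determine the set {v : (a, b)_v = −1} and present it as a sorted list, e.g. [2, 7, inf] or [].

[5, 7, 23, inf]

(a, b) ≡ (-2, -8855) mod (ℚ^×)²; places V = {2, 3, 5, 7, 11, 13, 19, 23, 41, ∞}.
(a,b)_11: α=2, u≡1; β=3, v≡5 (mod 11); (1|11)=+1, (5|11)=+1; sign (−1)^0·+1^3·+1^2 = +1.
(a,b)_23: α=4, u≡5; β=3, v≡9 (mod 23); (5|23)=-1, (9|23)=+1; sign (−1)^0·-1^3·+1^4 = -1.
(a,b)_5: α=-2, u≡3; β=1, v≡1 (mod 5); (3|5)=-1, (1|5)=+1; sign (−1)^0·-1^1·+1^-2 = -1.
(a,b)_13: α=-2, u≡11; β=-2, v≡5 (mod 13); (11|13)=-1, (5|13)=-1; sign (−1)^0·-1^-2·-1^-2 = +1.
(a,b)_41: α=2, u≡31; β=0, v≡40 (mod 41); (31|41)=+1, (40|41)=+1; sign (−1)^0·+1^0·+1^2 = +1.
(a,b)_3: α=2, u≡1; β=-6, v≡1 (mod 3); (1|3)=+1, (1|3)=+1; sign (−1)^0·+1^-6·+1^2 = +1.
(a,b)_2: α=-17, β=2; u≡7, v≡1 (mod 8); ε(u)ε(v)=1·0, αω(v)=-17·0, βω(u)=2·0; sum ≡ 0  ⇒  +1.
(a,b)_19: α=2, u≡17; β=0, v≡15 (mod 19); (17|19)=+1, (15|19)=-1; sign (−1)^0·+1^0·-1^2 = +1.
(a,b)_7: α=2, u≡5; β=-1, v≡1 (mod 7); (5|7)=-1, (1|7)=+1; sign (−1)^0·-1^-1·+1^2 = -1.
(a,b)_∞: sgn(-2)=−, sgn(-8855)=−, so -1.
(-2, -8855 / ℚ) ramifies at {5, 7, 23, ∞}: a division algebra.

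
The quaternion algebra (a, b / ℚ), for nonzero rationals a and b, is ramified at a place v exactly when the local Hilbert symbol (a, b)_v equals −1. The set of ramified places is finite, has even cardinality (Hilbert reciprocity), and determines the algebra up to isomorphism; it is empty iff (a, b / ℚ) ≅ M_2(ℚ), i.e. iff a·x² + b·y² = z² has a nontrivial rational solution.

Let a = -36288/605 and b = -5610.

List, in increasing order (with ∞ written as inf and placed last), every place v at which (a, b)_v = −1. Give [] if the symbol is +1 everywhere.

Mod squares: a ≡ -35, b ≡ -5610. Check v ∈ {∞, 2, 3, 5, 7, 11, 17}.
v=2: v_2(a)=6, v_2(b)=1; units ≡ 5, 3 (mod 8); ε·ε+αω+βω = 0·1+6·1+1·1 ≡ 1  ⇒  (a,b)_2 = -1.
v=17: a=17^0·(≡16), b=17^1·(≡10) mod 17; (16|17)=+1, (10|17)=-1; (−1)^{0·1·8}·(+1)^1·(-1)^0 = +1.
v=11: a=11^-2·(≡9), b=11^1·(≡7) mod 11; (9|11)=+1, (7|11)=-1; (−1)^{-2·1·5}·(+1)^1·(-1)^-2 = +1.
v=5: a=5^-1·(≡2), b=5^1·(≡3) mod 5; (2|5)=-1, (3|5)=-1; (−1)^{-1·1·2}·(-1)^1·(-1)^-1 = +1.
v=7: a=7^1·(≡1), b=7^0·(≡4) mod 7; (1|7)=+1, (4|7)=+1; (−1)^{1·0·3}·(+1)^0·(+1)^1 = +1.
v=3: a=3^4·(≡1), b=3^1·(≡2) mod 3; (1|3)=+1, (2|3)=-1; (−1)^{4·1·1}·(+1)^1·(-1)^4 = +1.
v=∞: -35 < 0 and -5610 < 0  ⇒  (a,b)_∞ = -1.
Ram(-35, -5610) = {2, ∞}; no ℚ_2-point on the conic.

[2, inf]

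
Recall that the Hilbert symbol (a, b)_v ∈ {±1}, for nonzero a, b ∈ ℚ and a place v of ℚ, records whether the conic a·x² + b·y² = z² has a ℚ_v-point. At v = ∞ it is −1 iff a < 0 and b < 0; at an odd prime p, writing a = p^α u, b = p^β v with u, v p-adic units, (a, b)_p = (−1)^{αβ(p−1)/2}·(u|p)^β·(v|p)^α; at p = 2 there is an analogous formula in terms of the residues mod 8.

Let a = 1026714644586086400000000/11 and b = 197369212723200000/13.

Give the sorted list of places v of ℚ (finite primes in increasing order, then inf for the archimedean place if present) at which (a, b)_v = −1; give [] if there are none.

[3, 13]

(a, b) ≡ (561, 3315) mod (ℚ^×)²; places V = {2, 3, 5, 7, 11, 13, 17, 23, ∞}.
(a,b)_11: α=-1, u≡10; β=0, v≡5 (mod 11); (10|11)=-1, (5|11)=+1; sign (−1)^0·-1^0·+1^-1 = +1.
(a,b)_∞: sgn(561)=+, sgn(3315)=+, so +1.
(a,b)_23: α=2, u≡1; β=2, v≡4 (mod 23); (1|23)=+1, (4|23)=+1; sign (−1)^0·+1^2·+1^2 = +1.
(a,b)_2: α=20, β=16; u≡1, v≡3 (mod 8); ε(u)ε(v)=0·1, αω(v)=20·1, βω(u)=16·0; sum ≡ 0  ⇒  +1.
(a,b)_13: α=0, u≡2; β=-1, v≡2 (mod 13); (2|13)=-1, (2|13)=-1; sign (−1)^0·-1^-1·-1^0 = -1.
(a,b)_5: α=8, u≡4; β=5, v≡3 (mod 5); (4|5)=+1, (3|5)=-1; sign (−1)^0·+1^5·-1^8 = +1.
(a,b)_3: α=9, u≡1; β=7, v≡1 (mod 3); (1|3)=+1, (1|3)=+1; sign (−1)^1·+1^7·+1^9 = -1.
(a,b)_17: α=3, u≡15; β=1, v≡1 (mod 17); (15|17)=+1, (1|17)=+1; sign (−1)^0·+1^1·+1^3 = +1.
(a,b)_7: α=2, u≡2; β=2, v≡1 (mod 7); (2|7)=+1, (1|7)=+1; sign (−1)^0·+1^2·+1^2 = +1.
Ram(561, 3315) = {3, 13}; no ℚ_3-point on the conic.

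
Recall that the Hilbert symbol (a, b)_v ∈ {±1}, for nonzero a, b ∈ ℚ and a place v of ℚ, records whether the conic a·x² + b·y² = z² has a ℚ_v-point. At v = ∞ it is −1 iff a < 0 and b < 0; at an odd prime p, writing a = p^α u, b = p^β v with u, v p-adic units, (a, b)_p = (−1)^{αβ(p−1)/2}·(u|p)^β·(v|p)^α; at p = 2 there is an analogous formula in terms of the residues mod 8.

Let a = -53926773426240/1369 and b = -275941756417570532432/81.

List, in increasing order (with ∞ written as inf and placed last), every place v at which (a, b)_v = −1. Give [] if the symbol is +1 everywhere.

[2, 5, 13, 17, 19, inf]

(a, b) ≡ (-36465, -437) mod (ℚ^×)²; places V = {2, 3, 5, 11, 13, 17, 19, 23, 37, ∞}.
(a,b)_11: α=3, u≡10; β=4, v≡5 (mod 11); (10|11)=-1, (5|11)=+1; sign (−1)^0·-1^4·+1^3 = +1.
(a,b)_5: α=1, u≡3; β=0, v≡3 (mod 5); (3|5)=-1, (3|5)=-1; sign (−1)^0·-1^0·-1^1 = -1.
(a,b)_37: α=-2, u≡24; β=0, v≡21 (mod 37); (24|37)=-1, (21|37)=+1; sign (−1)^0·-1^0·+1^-2 = +1.
(a,b)_3: α=1, u≡1; β=-4, v≡1 (mod 3); (1|3)=+1, (1|3)=+1; sign (−1)^0·+1^-4·+1^1 = +1.
(a,b)_19: α=2, u≡18; β=3, v≡15 (mod 19); (18|19)=-1, (15|19)=-1; sign (−1)^0·-1^3·-1^2 = -1.
(a,b)_13: α=1, u≡3; β=2, v≡8 (mod 13); (3|13)=+1, (8|13)=-1; sign (−1)^0·+1^2·-1^1 = -1.
(a,b)_17: α=1, u≡10; β=4, v≡11 (mod 17); (10|17)=-1, (11|17)=-1; sign (−1)^0·-1^4·-1^1 = -1.
(a,b)_23: α=2, u≡9; β=3, v≡4 (mod 23); (9|23)=+1, (4|23)=+1; sign (−1)^0·+1^3·+1^2 = +1.
(a,b)_2: α=6, β=4; u≡7, v≡3 (mod 8); ε(u)ε(v)=1·1, αω(v)=6·1, βω(u)=4·0; sum ≡ 1  ⇒  -1.
(a,b)_∞: sgn(-36465)=−, sgn(-437)=−, so -1.
|Ram(-36465, -437)| = 6, even; anisotropic at {2, 5, 13, 17, 19, ∞}.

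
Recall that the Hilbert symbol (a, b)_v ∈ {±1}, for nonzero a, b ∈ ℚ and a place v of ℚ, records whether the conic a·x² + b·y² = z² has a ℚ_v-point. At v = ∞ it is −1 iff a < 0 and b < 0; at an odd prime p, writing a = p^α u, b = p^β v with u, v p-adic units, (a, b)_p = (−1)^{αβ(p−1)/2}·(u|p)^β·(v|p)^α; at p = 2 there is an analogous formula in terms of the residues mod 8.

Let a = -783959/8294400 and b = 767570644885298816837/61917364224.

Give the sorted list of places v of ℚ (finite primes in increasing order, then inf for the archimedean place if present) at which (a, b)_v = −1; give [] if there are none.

[11, 19, 23, 29]

(a, b) ≡ (-6479, 4321493) mod (ℚ^×)²; places V = {2, 3, 5, 11, 17, 19, 23, 29, 31, ∞}.
(a,b)_5: α=-2, u≡1; β=0, v≡3 (mod 5); (1|5)=+1, (3|5)=-1; sign (−1)^0·+1^0·-1^-2 = +1.
(a,b)_23: α=0, u≡21; β=1, v≡2 (mod 23); (21|23)=-1, (2|23)=+1; sign (−1)^0·-1^1·+1^0 = -1.
(a,b)_31: α=1, u≡18; β=3, v≡27 (mod 31); (18|31)=+1, (27|31)=-1; sign (−1)^1·+1^3·-1^1 = +1.
(a,b)_17: α=0, u≡2; β=2, v≡1 (mod 17); (2|17)=+1, (1|17)=+1; sign (−1)^0·+1^2·+1^0 = +1.
(a,b)_3: α=-4, u≡1; β=-10, v≡2 (mod 3); (1|3)=+1, (2|3)=-1; sign (−1)^0·+1^-10·-1^-4 = +1.
(a,b)_11: α=3, u≡4; β=7, v≡4 (mod 11); (4|11)=+1, (4|11)=+1; sign (−1)^1·+1^7·+1^3 = -1.
(a,b)_∞: sgn(-6479)=−, sgn(4321493)=+, so +1.
(a,b)_29: α=0, u≡10; β=1, v≡2 (mod 29); (10|29)=-1, (2|29)=-1; sign (−1)^0·-1^1·-1^0 = -1.
(a,b)_2: α=-12, β=-20; u≡1, v≡5 (mod 8); ε(u)ε(v)=0·0, αω(v)=-12·1, βω(u)=-20·0; sum ≡ 0  ⇒  +1.
(a,b)_19: α=1, u≡1; β=3, v≡1 (mod 19); (1|19)=+1, (1|19)=+1; sign (−1)^1·+1^3·+1^1 = -1.
Ram(-6479, 4321493) = {11, 19, 23, 29}; no ℚ_11-point on the conic.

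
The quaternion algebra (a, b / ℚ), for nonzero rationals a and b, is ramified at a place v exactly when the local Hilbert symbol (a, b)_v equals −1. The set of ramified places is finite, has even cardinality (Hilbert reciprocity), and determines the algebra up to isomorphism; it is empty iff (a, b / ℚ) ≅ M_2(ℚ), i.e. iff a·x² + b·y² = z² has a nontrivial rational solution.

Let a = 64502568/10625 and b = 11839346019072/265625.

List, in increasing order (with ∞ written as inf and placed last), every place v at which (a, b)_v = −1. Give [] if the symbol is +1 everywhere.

Mod squares: a ≡ 20026, b ≡ 1431859. Check v ∈ {∞, 2, 3, 5, 11, 13, 17, 19, 31}.
v=19: a=19^1·(≡7), b=19^3·(≡7) mod 19; (7|19)=+1, (7|19)=+1; (−1)^{1·3·9}·(+1)^3·(+1)^1 = -1.
v=13: a=13^2·(≡11), b=13^3·(≡8) mod 13; (11|13)=-1, (8|13)=-1; (−1)^{2·3·6}·(-1)^3·(-1)^2 = -1.
v=3: a=3^4·(≡1), b=3^2·(≡1) mod 3; (1|3)=+1, (1|3)=+1; (−1)^{4·2·1}·(+1)^2·(+1)^4 = +1.
v=2: v_2(a)=3, v_2(b)=8; units ≡ 5, 3 (mod 8); ε·ε+αω+βω = 0·1+3·1+8·1 ≡ 1  ⇒  (a,b)_2 = -1.
v=11: a=11^0·(≡2), b=11^1·(≡6) mod 11; (2|11)=-1, (6|11)=-1; (−1)^{0·1·5}·(-1)^1·(-1)^0 = -1.
v=17: a=17^-1·(≡14), b=17^-1·(≡8) mod 17; (14|17)=-1, (8|17)=+1; (−1)^{-1·-1·8}·(-1)^-1·(+1)^-1 = -1.
v=∞: 20026 > 0 and 1431859 > 0  ⇒  (a,b)_∞ = +1.
v=5: a=5^-4·(≡4), b=5^-6·(≡1) mod 5; (4|5)=+1, (1|5)=+1; (−1)^{-4·-6·2}·(+1)^-6·(+1)^-4 = +1.
v=31: a=31^1·(≡30), b=31^1·(≡30) mod 31; (30|31)=-1, (30|31)=-1; (−1)^{1·1·15}·(-1)^1·(-1)^1 = -1.
Ram(20026, 1431859) = {2, 11, 13, 17, 19, 31}; no ℚ_2-point on the conic.

[2, 11, 13, 17, 19, 31]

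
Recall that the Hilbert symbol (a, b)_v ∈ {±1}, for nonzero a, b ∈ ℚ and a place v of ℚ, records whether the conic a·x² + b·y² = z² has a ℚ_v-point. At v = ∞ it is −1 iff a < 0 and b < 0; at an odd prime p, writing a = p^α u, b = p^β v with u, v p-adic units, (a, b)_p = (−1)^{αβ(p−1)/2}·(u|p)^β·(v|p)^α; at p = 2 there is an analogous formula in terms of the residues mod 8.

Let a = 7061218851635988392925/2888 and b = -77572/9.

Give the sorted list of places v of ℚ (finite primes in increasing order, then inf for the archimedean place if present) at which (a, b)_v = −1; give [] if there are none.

Mod squares: a ≡ 65274, b ≡ -19393. Check v ∈ {∞, 2, 3, 5, 11, 13, 19, 23, 41, 43}.
v=5: a=5^2·(≡4), b=5^0·(≡2) mod 5; (4|5)=+1, (2|5)=-1; (−1)^{2·0·2}·(+1)^0·(-1)^2 = +1.
v=3: a=3^5·(≡2), b=3^-2·(≡2) mod 3; (2|3)=-1, (2|3)=-1; (−1)^{5·-2·1}·(-1)^-2·(-1)^5 = -1.
v=11: a=11^3·(≡3), b=11^1·(≡6) mod 11; (3|11)=+1, (6|11)=-1; (−1)^{3·1·5}·(+1)^1·(-1)^3 = +1.
v=19: a=19^-2·(≡9), b=19^0·(≡9) mod 19; (9|19)=+1, (9|19)=+1; (−1)^{-2·0·9}·(+1)^0·(+1)^-2 = +1.
v=43: a=43^3·(≡38), b=43^1·(≡5) mod 43; (38|43)=+1, (5|43)=-1; (−1)^{3·1·21}·(+1)^1·(-1)^3 = +1.
v=∞: 65274 > 0 and -19393 < 0  ⇒  (a,b)_∞ = +1.
v=23: a=23^1·(≡9), b=23^0·(≡11) mod 23; (9|23)=+1, (11|23)=-1; (−1)^{1·0·11}·(+1)^0·(-1)^1 = -1.
v=41: a=41^4·(≡10), b=41^1·(≡13) mod 41; (10|41)=+1, (13|41)=-1; (−1)^{4·1·20}·(+1)^1·(-1)^4 = +1.
v=2: v_2(a)=-3, v_2(b)=2; units ≡ 5, 7 (mod 8); ε·ε+αω+βω = 0·1+-3·0+2·1 ≡ 0  ⇒  (a,b)_2 = +1.
v=13: a=13^2·(≡12), b=13^0·(≡10) mod 13; (12|13)=+1, (10|13)=+1; (−1)^{2·0·6}·(+1)^0·(+1)^2 = +1.
|Ram(65274, -19393)| = 2, even; anisotropic at {3, 23}.

[3, 23]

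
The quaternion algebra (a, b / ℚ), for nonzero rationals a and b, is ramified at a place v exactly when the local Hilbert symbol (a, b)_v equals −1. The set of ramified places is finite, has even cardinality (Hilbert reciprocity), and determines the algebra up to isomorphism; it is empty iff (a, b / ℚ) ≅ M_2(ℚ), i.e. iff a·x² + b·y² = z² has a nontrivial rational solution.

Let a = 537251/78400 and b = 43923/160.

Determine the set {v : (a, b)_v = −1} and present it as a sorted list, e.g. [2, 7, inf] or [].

[3, 11]

(a, b) ≡ (11, 30) mod (ℚ^×)²; places V = {2, 3, 5, 7, 11, 13, 17, ∞}.
(a,b)_13: α=2, u≡2; β=0, v≡12 (mod 13); (2|13)=-1, (12|13)=+1; sign (−1)^0·-1^0·+1^2 = +1.
(a,b)_11: α=1, u≡4; β=4, v≡6 (mod 11); (4|11)=+1, (6|11)=-1; sign (−1)^0·+1^4·-1^1 = -1.
(a,b)_7: α=-2, u≡2; β=0, v≡2 (mod 7); (2|7)=+1, (2|7)=+1; sign (−1)^0·+1^0·+1^-2 = +1.
(a,b)_5: α=-2, u≡1; β=-1, v≡4 (mod 5); (1|5)=+1, (4|5)=+1; sign (−1)^0·+1^-1·+1^-2 = +1.
(a,b)_2: α=-6, β=-5; u≡3, v≡7 (mod 8); ε(u)ε(v)=1·1, αω(v)=-6·0, βω(u)=-5·1; sum ≡ 0  ⇒  +1.
(a,b)_17: α=2, u≡7; β=0, v≡9 (mod 17); (7|17)=-1, (9|17)=+1; sign (−1)^0·-1^0·+1^2 = +1.
(a,b)_∞: sgn(11)=+, sgn(30)=+, so +1.
(a,b)_3: α=0, u≡2; β=1, v≡1 (mod 3); (2|3)=-1, (1|3)=+1; sign (−1)^0·-1^1·+1^0 = -1.
Ram(11, 30) = {3, 11}; no ℚ_3-point on the conic.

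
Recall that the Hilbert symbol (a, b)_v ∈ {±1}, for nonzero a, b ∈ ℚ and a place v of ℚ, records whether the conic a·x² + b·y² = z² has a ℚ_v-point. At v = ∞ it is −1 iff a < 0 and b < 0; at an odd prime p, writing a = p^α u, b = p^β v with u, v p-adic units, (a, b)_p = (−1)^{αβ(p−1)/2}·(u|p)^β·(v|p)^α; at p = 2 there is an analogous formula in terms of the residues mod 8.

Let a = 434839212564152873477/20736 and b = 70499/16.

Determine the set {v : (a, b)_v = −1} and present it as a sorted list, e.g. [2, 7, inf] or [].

[11, 17, 29, 43]

Mod squares: a ≡ 1785528173, b ≡ 70499. Check v ∈ {∞, 2, 3, 7, 11, 13, 17, 19, 29, 31, 43}.
v=2: v_2(a)=-8, v_2(b)=-4; units ≡ 5, 3 (mod 8); ε·ε+αω+βω = 0·1+-8·1+-4·1 ≡ 0  ⇒  (a,b)_2 = +1.
v=19: a=19^1·(≡14), b=19^0·(≡16) mod 19; (14|19)=-1, (16|19)=+1; (−1)^{1·0·9}·(-1)^0·(+1)^1 = +1.
v=7: a=7^2·(≡4), b=7^0·(≡1) mod 7; (4|7)=+1, (1|7)=+1; (−1)^{2·0·3}·(+1)^0·(+1)^2 = +1.
v=∞: 1785528173 > 0 and 70499 > 0  ⇒  (a,b)_∞ = +1.
v=11: a=11^3·(≡6), b=11^1·(≡8) mod 11; (6|11)=-1, (8|11)=-1; (−1)^{3·1·5}·(-1)^1·(-1)^3 = -1.
v=29: a=29^3·(≡27), b=29^1·(≡16) mod 29; (27|29)=-1, (16|29)=+1; (−1)^{3·1·14}·(-1)^1·(+1)^3 = -1.
v=31: a=31^1·(≡27), b=31^0·(≡10) mod 31; (27|31)=-1, (10|31)=+1; (−1)^{1·0·15}·(-1)^0·(+1)^1 = +1.
v=13: a=13^3·(≡6), b=13^1·(≡5) mod 13; (6|13)=-1, (5|13)=-1; (−1)^{3·1·6}·(-1)^1·(-1)^3 = +1.
v=3: a=3^-4·(≡2), b=3^0·(≡2) mod 3; (2|3)=-1, (2|3)=-1; (−1)^{-4·0·1}·(-1)^0·(-1)^-4 = +1.
v=43: a=43^1·(≡13), b=43^0·(≡39) mod 43; (13|43)=+1, (39|43)=-1; (−1)^{1·0·21}·(+1)^0·(-1)^1 = -1.
v=17: a=17^3·(≡10), b=17^1·(≡1) mod 17; (10|17)=-1, (1|17)=+1; (−1)^{3·1·8}·(-1)^1·(+1)^3 = -1.
|Ram(1785528173, 70499)| = 4, even; anisotropic at {11, 17, 29, 43}.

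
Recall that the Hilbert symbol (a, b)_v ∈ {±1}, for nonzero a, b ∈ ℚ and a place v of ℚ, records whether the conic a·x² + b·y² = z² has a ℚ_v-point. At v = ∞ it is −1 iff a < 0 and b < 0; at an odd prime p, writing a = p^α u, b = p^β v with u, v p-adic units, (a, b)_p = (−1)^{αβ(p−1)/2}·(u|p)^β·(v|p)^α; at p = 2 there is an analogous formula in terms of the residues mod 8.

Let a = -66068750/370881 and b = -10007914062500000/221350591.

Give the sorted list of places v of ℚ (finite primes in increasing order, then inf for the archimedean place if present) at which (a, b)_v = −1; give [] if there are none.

Mod squares: a ≡ -110, b ≡ -850454. Check v ∈ {∞, 2, 3, 5, 7, 11, 17, 29, 31, 43}.
v=31: a=31^2·(≡18), b=31^3·(≡18) mod 31; (18|31)=+1, (18|31)=+1; (−1)^{2·3·15}·(+1)^3·(+1)^2 = +1.
v=2: v_2(a)=1, v_2(b)=5; units ≡ 1, 5 (mod 8); ε·ε+αω+βω = 0·0+1·1+5·0 ≡ 1  ⇒  (a,b)_2 = -1.
v=3: a=3^-2·(≡1), b=3^0·(≡1) mod 3; (1|3)=+1, (1|3)=+1; (−1)^{-2·0·1}·(+1)^0·(+1)^-2 = +1.
v=∞: -110 < 0 and -850454 < 0  ⇒  (a,b)_∞ = -1.
v=43: a=43^0·(≡39), b=43^1·(≡19) mod 43; (39|43)=-1, (19|43)=-1; (−1)^{0·1·21}·(-1)^1·(-1)^0 = -1.
v=17: a=17^0·(≡15), b=17^-2·(≡11) mod 17; (15|17)=+1, (11|17)=-1; (−1)^{0·-2·8}·(+1)^-2·(-1)^0 = +1.
v=5: a=5^5·(≡3), b=5^12·(≡4) mod 5; (3|5)=-1, (4|5)=+1; (−1)^{5·12·2}·(-1)^12·(+1)^5 = +1.
v=7: a=7^-2·(≡4), b=7^-4·(≡4) mod 7; (4|7)=+1, (4|7)=+1; (−1)^{-2·-4·3}·(+1)^-4·(+1)^-2 = +1.
v=11: a=11^1·(≡5), b=11^-1·(≡3) mod 11; (5|11)=+1, (3|11)=+1; (−1)^{1·-1·5}·(+1)^-1·(+1)^1 = -1.
v=29: a=29^-2·(≡6), b=29^-1·(≡25) mod 29; (6|29)=+1, (25|29)=+1; (−1)^{-2·-1·14}·(+1)^-1·(+1)^-2 = +1.
Ram(-110, -850454) = {2, 11, 43, ∞}; no ℚ_2-point on the conic.

[2, 11, 43, inf]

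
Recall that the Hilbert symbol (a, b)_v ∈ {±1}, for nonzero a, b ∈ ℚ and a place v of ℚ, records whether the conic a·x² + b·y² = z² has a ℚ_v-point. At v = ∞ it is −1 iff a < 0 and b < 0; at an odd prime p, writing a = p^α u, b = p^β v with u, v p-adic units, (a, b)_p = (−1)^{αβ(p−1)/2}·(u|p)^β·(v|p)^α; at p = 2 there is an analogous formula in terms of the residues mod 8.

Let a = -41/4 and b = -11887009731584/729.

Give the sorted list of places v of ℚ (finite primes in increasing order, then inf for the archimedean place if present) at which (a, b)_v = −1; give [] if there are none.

(a, b) ≡ (-41, -13803101) mod (ℚ^×)²; places V = {2, 3, 13, 19, 29, 41, 47, ∞}.
(a,b)_41: α=1, u≡10; β=1, v≡4 (mod 41); (10|41)=+1, (4|41)=+1; sign (−1)^0·+1^1·+1^1 = +1.
(a,b)_29: α=0, u≡26; β=3, v≡18 (mod 29); (26|29)=-1, (18|29)=-1; sign (−1)^0·-1^3·-1^0 = -1.
(a,b)_∞: sgn(-41)=−, sgn(-13803101)=−, so -1.
(a,b)_47: α=0, u≡25; β=1, v≡26 (mod 47); (25|47)=+1, (26|47)=-1; sign (−1)^0·+1^1·-1^0 = +1.
(a,b)_13: α=0, u≡6; β=1, v≡2 (mod 13); (6|13)=-1, (2|13)=-1; sign (−1)^0·-1^1·-1^0 = -1.
(a,b)_3: α=0, u≡1; β=-6, v≡1 (mod 3); (1|3)=+1, (1|3)=+1; sign (−1)^0·+1^-6·+1^0 = +1.
(a,b)_2: α=-2, β=10; u≡7, v≡3 (mod 8); ε(u)ε(v)=1·1, αω(v)=-2·1, βω(u)=10·0; sum ≡ 1  ⇒  -1.
(a,b)_19: α=0, u≡4; β=1, v≡1 (mod 19); (4|19)=+1, (1|19)=+1; sign (−1)^0·+1^1·+1^0 = +1.
(-41, -13803101 / ℚ) ramifies at {2, 13, 29, ∞}: a division algebra.

[2, 13, 29, inf]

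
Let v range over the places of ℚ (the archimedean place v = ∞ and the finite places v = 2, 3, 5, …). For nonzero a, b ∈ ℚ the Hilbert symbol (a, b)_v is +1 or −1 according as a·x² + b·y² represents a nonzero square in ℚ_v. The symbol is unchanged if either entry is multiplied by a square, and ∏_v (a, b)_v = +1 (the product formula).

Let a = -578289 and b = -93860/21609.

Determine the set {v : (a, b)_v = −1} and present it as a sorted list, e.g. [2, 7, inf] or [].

[2, inf]

Mod squares: a ≡ -2001, b ≡ -65. Check v ∈ {∞, 2, 3, 5, 7, 13, 17, 19, 23, 29}.
v=2: v_2(a)=0, v_2(b)=2; units ≡ 7, 7 (mod 8); ε·ε+αω+βω = 1·1+0·0+2·0 ≡ 1  ⇒  (a,b)_2 = -1.
v=∞: -2001 < 0 and -65 < 0  ⇒  (a,b)_∞ = -1.
v=13: a=13^0·(≡3), b=13^1·(≡7) mod 13; (3|13)=+1, (7|13)=-1; (−1)^{0·1·6}·(+1)^1·(-1)^0 = +1.
v=7: a=7^0·(≡2), b=7^-4·(≡5) mod 7; (2|7)=+1, (5|7)=-1; (−1)^{0·-4·3}·(+1)^-4·(-1)^0 = +1.
v=3: a=3^1·(≡2), b=3^-2·(≡1) mod 3; (2|3)=-1, (1|3)=+1; (−1)^{1·-2·1}·(-1)^-2·(+1)^1 = +1.
v=29: a=29^1·(≡11), b=29^0·(≡25) mod 29; (11|29)=-1, (25|29)=+1; (−1)^{1·0·14}·(-1)^0·(+1)^1 = +1.
v=19: a=19^0·(≡14), b=19^2·(≡1) mod 19; (14|19)=-1, (1|19)=+1; (−1)^{0·2·9}·(-1)^2·(+1)^0 = +1.
v=5: a=5^0·(≡1), b=5^1·(≡2) mod 5; (1|5)=+1, (2|5)=-1; (−1)^{0·1·2}·(+1)^1·(-1)^0 = +1.
v=23: a=23^1·(≡19), b=23^0·(≡6) mod 23; (19|23)=-1, (6|23)=+1; (−1)^{1·0·11}·(-1)^0·(+1)^1 = +1.
v=17: a=17^2·(≡5), b=17^0·(≡7) mod 17; (5|17)=-1, (7|17)=-1; (−1)^{2·0·8}·(-1)^0·(-1)^2 = +1.
(-2001, -65 / ℚ) ramifies at {2, ∞}: a division algebra.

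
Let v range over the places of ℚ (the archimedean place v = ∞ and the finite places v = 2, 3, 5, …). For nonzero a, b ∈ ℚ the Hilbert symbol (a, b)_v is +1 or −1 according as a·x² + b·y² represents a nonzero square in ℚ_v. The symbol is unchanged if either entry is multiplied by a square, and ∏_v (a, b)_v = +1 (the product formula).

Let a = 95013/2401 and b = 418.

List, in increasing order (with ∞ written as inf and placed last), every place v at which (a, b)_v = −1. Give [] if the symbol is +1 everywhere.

[2, 11, 17, 19]

Mod squares: a ≡ 1173, b ≡ 418. Check v ∈ {∞, 2, 3, 7, 11, 17, 19, 23}.
v=11: a=11^0·(≡2), b=11^1·(≡5) mod 11; (2|11)=-1, (5|11)=+1; (−1)^{0·1·5}·(-1)^1·(+1)^0 = -1.
v=3: a=3^5·(≡1), b=3^0·(≡1) mod 3; (1|3)=+1, (1|3)=+1; (−1)^{5·0·1}·(+1)^0·(+1)^5 = +1.
v=23: a=23^1·(≡22), b=23^0·(≡4) mod 23; (22|23)=-1, (4|23)=+1; (−1)^{1·0·11}·(-1)^0·(+1)^1 = +1.
v=7: a=7^-4·(≡2), b=7^0·(≡5) mod 7; (2|7)=+1, (5|7)=-1; (−1)^{-4·0·3}·(+1)^0·(-1)^-4 = +1.
v=2: v_2(a)=0, v_2(b)=1; units ≡ 5, 1 (mod 8); ε·ε+αω+βω = 0·0+0·0+1·1 ≡ 1  ⇒  (a,b)_2 = -1.
v=19: a=19^0·(≡10), b=19^1·(≡3) mod 19; (10|19)=-1, (3|19)=-1; (−1)^{0·1·9}·(-1)^1·(-1)^0 = -1.
v=17: a=17^1·(≡16), b=17^0·(≡10) mod 17; (16|17)=+1, (10|17)=-1; (−1)^{1·0·8}·(+1)^0·(-1)^1 = -1.
v=∞: 1173 > 0 and 418 > 0  ⇒  (a,b)_∞ = +1.
Ram(1173, 418) = {2, 11, 17, 19}; no ℚ_2-point on the conic.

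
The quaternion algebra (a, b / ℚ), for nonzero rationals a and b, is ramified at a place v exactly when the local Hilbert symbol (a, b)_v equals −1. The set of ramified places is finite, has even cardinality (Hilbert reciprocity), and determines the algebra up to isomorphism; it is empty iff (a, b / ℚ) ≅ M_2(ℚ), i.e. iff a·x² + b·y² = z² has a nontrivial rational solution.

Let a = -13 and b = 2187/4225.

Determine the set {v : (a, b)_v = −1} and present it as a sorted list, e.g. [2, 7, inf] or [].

(a, b) ≡ (-13, 3) mod (ℚ^×)²; places V = {2, 3, 5, 13, ∞}.
(a,b)_3: α=0, u≡2; β=7, v≡1 (mod 3); (2|3)=-1, (1|3)=+1; sign (−1)^0·-1^7·+1^0 = -1.
(a,b)_2: α=0, β=0; u≡3, v≡3 (mod 8); ε(u)ε(v)=1·1, αω(v)=0·1, βω(u)=0·1; sum ≡ 1  ⇒  -1.
(a,b)_∞: sgn(-13)=−, sgn(3)=+, so +1.
(a,b)_5: α=0, u≡2; β=-2, v≡3 (mod 5); (2|5)=-1, (3|5)=-1; sign (−1)^0·-1^-2·-1^0 = +1.
(a,b)_13: α=1, u≡12; β=-2, v≡10 (mod 13); (12|13)=+1, (10|13)=+1; sign (−1)^0·+1^-2·+1^1 = +1.
Ram(-13, 3) = {2, 3}; no ℚ_2-point on the conic.

[2, 3]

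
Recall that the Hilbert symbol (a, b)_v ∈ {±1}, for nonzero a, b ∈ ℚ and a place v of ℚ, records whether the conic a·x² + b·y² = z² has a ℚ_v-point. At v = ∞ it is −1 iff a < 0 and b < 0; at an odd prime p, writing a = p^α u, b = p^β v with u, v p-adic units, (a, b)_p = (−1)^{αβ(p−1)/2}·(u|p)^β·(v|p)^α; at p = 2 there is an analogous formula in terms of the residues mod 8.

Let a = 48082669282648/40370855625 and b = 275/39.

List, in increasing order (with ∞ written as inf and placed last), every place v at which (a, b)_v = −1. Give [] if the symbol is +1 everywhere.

(a, b) ≡ (22678, 429) mod (ℚ^×)²; places V = {2, 3, 5, 7, 11, 13, 17, 19, 23, 29, 47, ∞}.
(a,b)_29: α=1, u≡13; β=0, v≡13 (mod 29); (13|29)=+1, (13|29)=+1; sign (−1)^0·+1^0·+1^1 = +1.
(a,b)_3: α=-4, u≡1; β=-1, v≡2 (mod 3); (1|3)=+1, (2|3)=-1; sign (−1)^0·+1^-1·-1^-4 = +1.
(a,b)_23: α=3, u≡15; β=0, v≡10 (mod 23); (15|23)=-1, (10|23)=-1; sign (−1)^0·-1^0·-1^3 = -1.
(a,b)_13: α=2, u≡11; β=-1, v≡5 (mod 13); (11|13)=-1, (5|13)=-1; sign (−1)^0·-1^-1·-1^2 = -1.
(a,b)_11: α=2, u≡10; β=1, v≡6 (mod 11); (10|11)=-1, (6|11)=-1; sign (−1)^0·-1^1·-1^2 = -1.
(a,b)_5: α=-4, u≡2; β=2, v≡4 (mod 5); (2|5)=-1, (4|5)=+1; sign (−1)^0·-1^2·+1^-4 = +1.
(a,b)_47: α=-2, u≡1; β=0, v≡42 (mod 47); (1|47)=+1, (42|47)=+1; sign (−1)^0·+1^0·+1^-2 = +1.
(a,b)_7: α=2, u≡3; β=0, v≡4 (mod 7); (3|7)=-1, (4|7)=+1; sign (−1)^0·-1^0·+1^2 = +1.
(a,b)_∞: sgn(22678)=+, sgn(429)=+, so +1.
(a,b)_17: α=1, u≡13; β=0, v≡4 (mod 17); (13|17)=+1, (4|17)=+1; sign (−1)^0·+1^0·+1^1 = +1.
(a,b)_19: α=-2, u≡16; β=0, v≡9 (mod 19); (16|19)=+1, (9|19)=+1; sign (−1)^0·+1^0·+1^-2 = +1.
(a,b)_2: α=3, β=0; u≡3, v≡5 (mod 8); ε(u)ε(v)=1·0, αω(v)=3·1, βω(u)=0·1; sum ≡ 1  ⇒  -1.
(22678, 429 / ℚ) ramifies at {2, 11, 13, 23}: a division algebra.

[2, 11, 13, 23]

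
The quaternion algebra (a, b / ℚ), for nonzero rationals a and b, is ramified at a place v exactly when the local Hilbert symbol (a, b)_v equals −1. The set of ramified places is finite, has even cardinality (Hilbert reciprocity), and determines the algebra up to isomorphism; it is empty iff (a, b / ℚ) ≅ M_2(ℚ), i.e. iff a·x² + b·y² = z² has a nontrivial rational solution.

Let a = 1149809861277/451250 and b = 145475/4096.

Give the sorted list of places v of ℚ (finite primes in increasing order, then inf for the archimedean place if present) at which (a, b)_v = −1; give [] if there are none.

[2, 11]

Mod squares: a ≡ 154, b ≡ 11. Check v ∈ {∞, 2, 3, 5, 7, 11, 19, 23}.
v=5: a=5^-4·(≡1), b=5^2·(≡4) mod 5; (1|5)=+1, (4|5)=+1; (−1)^{-4·2·2}·(+1)^2·(+1)^-4 = +1.
v=23: a=23^4·(≡13), b=23^2·(≡11) mod 23; (13|23)=+1, (11|23)=-1; (−1)^{4·2·11}·(+1)^2·(-1)^4 = +1.
v=∞: 154 > 0 and 11 > 0  ⇒  (a,b)_∞ = +1.
v=11: a=11^3·(≡5), b=11^1·(≡9) mod 11; (5|11)=+1, (9|11)=+1; (−1)^{3·1·5}·(+1)^1·(+1)^3 = -1.
v=7: a=7^3·(≡2), b=7^0·(≡1) mod 7; (2|7)=+1, (1|7)=+1; (−1)^{3·0·3}·(+1)^0·(+1)^3 = +1.
v=19: a=19^-2·(≡13), b=19^0·(≡1) mod 19; (13|19)=-1, (1|19)=+1; (−1)^{-2·0·9}·(-1)^0·(+1)^-2 = +1.
v=2: v_2(a)=-1, v_2(b)=-12; units ≡ 5, 3 (mod 8); ε·ε+αω+βω = 0·1+-1·1+-12·1 ≡ 1  ⇒  (a,b)_2 = -1.
v=3: a=3^2·(≡1), b=3^0·(≡2) mod 3; (1|3)=+1, (2|3)=-1; (−1)^{2·0·1}·(+1)^0·(-1)^2 = +1.
|Ram(154, 11)| = 2, even; anisotropic at {2, 11}.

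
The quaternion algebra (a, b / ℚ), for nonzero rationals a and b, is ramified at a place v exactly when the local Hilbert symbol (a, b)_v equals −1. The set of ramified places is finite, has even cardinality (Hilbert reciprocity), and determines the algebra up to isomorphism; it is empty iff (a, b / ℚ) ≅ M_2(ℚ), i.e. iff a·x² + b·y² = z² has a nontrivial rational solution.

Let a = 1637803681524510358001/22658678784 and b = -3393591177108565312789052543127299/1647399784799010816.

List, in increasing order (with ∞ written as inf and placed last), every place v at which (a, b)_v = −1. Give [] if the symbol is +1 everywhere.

Mod squares: a ≡ 280192601, b ≡ -851851. Check v ∈ {∞, 2, 3, 7, 11, 13, 19, 23, 29, 31, 37, 41, 43, 53}.
v=13: a=13^3·(≡5), b=13^3·(≡8) mod 13; (5|13)=-1, (8|13)=-1; (−1)^{3·3·6}·(-1)^3·(-1)^3 = +1.
v=43: a=43^1·(≡41), b=43^2·(≡34) mod 43; (41|43)=+1, (34|43)=-1; (−1)^{1·2·21}·(+1)^2·(-1)^1 = -1.
v=37: a=37^1·(≡18), b=37^1·(≡36) mod 37; (18|37)=-1, (36|37)=+1; (−1)^{1·1·18}·(-1)^1·(+1)^1 = -1.
v=41: a=41^0·(≡8), b=41^2·(≡14) mod 41; (8|41)=+1, (14|41)=-1; (−1)^{0·2·20}·(+1)^2·(-1)^0 = +1.
v=3: a=3^-2·(≡2), b=3^-4·(≡2) mod 3; (2|3)=-1, (2|3)=-1; (−1)^{-2·-4·1}·(-1)^-4·(-1)^-2 = +1.
v=7: a=7^-4·(≡3), b=7^-7·(≡2) mod 7; (3|7)=-1, (2|7)=+1; (−1)^{-4·-7·3}·(-1)^-7·(+1)^-4 = -1.
v=29: a=29^2·(≡22), b=29^4·(≡1) mod 29; (22|29)=+1, (1|29)=+1; (−1)^{2·4·14}·(+1)^4·(+1)^2 = +1.
v=53: a=53^2·(≡21), b=53^2·(≡45) mod 53; (21|53)=-1, (45|53)=-1; (−1)^{2·2·26}·(-1)^2·(-1)^2 = +1.
v=31: a=31^1·(≡4), b=31^2·(≡3) mod 31; (4|31)=+1, (3|31)=-1; (−1)^{1·2·15}·(+1)^2·(-1)^1 = -1.
v=19: a=19^1·(≡2), b=19^2·(≡14) mod 19; (2|19)=-1, (14|19)=-1; (−1)^{1·2·9}·(-1)^2·(-1)^1 = -1.
v=2: v_2(a)=-20, v_2(b)=-30; units ≡ 1, 5 (mod 8); ε·ε+αω+βω = 0·0+-20·1+-30·0 ≡ 0  ⇒  (a,b)_2 = +1.
v=23: a=23^1·(≡17), b=23^-1·(≡1) mod 23; (17|23)=-1, (1|23)=+1; (−1)^{1·-1·11}·(-1)^-1·(+1)^1 = +1.
v=11: a=11^4·(≡2), b=11^7·(≡8) mod 11; (2|11)=-1, (8|11)=-1; (−1)^{4·7·5}·(-1)^7·(-1)^4 = -1.
v=∞: 280192601 > 0 and -851851 < 0  ⇒  (a,b)_∞ = +1.
Ram(280192601, -851851) = {7, 11, 19, 31, 37, 43}; no ℚ_7-point on the conic.

[7, 11, 19, 31, 37, 43]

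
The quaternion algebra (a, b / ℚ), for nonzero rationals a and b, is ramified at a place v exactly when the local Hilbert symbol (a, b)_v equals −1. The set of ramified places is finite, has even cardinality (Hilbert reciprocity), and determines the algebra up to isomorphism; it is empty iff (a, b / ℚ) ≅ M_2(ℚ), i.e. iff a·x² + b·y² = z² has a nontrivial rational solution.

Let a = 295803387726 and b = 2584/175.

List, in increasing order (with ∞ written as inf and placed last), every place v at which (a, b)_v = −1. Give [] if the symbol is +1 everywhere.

[2, 7]

(a, b) ≡ (7854, 4522) mod (ℚ^×)²; places V = {2, 3, 5, 7, 11, 17, 19, ∞}.
(a,b)_17: α=3, u≡14; β=1, v≡10 (mod 17); (14|17)=-1, (10|17)=-1; sign (−1)^0·-1^1·-1^3 = +1.
(a,b)_5: α=0, u≡1; β=-2, v≡2 (mod 5); (1|5)=+1, (2|5)=-1; sign (−1)^0·+1^-2·-1^0 = +1.
(a,b)_11: α=1, u≡10; β=0, v≡1 (mod 11); (10|11)=-1, (1|11)=+1; sign (−1)^0·-1^0·+1^1 = +1.
(a,b)_2: α=1, β=3; u≡7, v≡5 (mod 8); ε(u)ε(v)=1·0, αω(v)=1·1, βω(u)=3·0; sum ≡ 1  ⇒  -1.
(a,b)_7: α=1, u≡1; β=-1, v≡2 (mod 7); (1|7)=+1, (2|7)=+1; sign (−1)^1·+1^-1·+1^1 = -1.
(a,b)_3: α=1, u≡2; β=0, v≡1 (mod 3); (2|3)=-1, (1|3)=+1; sign (−1)^0·-1^0·+1^1 = +1.
(a,b)_19: α=4, u≡9; β=1, v≡15 (mod 19); (9|19)=+1, (15|19)=-1; sign (−1)^0·+1^1·-1^4 = +1.
(a,b)_∞: sgn(7854)=+, sgn(4522)=+, so +1.
(7854, 4522 / ℚ) ramifies at {2, 7}: a division algebra.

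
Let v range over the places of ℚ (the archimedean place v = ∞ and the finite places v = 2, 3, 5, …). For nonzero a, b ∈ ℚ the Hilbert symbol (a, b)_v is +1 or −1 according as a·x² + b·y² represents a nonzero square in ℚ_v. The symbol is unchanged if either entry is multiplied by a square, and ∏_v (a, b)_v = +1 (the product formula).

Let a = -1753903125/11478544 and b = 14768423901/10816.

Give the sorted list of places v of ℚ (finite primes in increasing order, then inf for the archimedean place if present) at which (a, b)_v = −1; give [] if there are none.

[7, 31]

Mod squares: a ≡ -205, b ≡ 2250941. Check v ∈ {∞, 2, 3, 5, 7, 11, 13, 23, 31, 41}.
v=11: a=11^-4·(≡5), b=11^1·(≡4) mod 11; (5|11)=+1, (4|11)=+1; (−1)^{-4·1·5}·(+1)^1·(+1)^-4 = +1.
v=23: a=23^0·(≡3), b=23^1·(≡2) mod 23; (3|23)=+1, (2|23)=+1; (−1)^{0·1·11}·(+1)^1·(+1)^0 = +1.
v=2: v_2(a)=-4, v_2(b)=-6; units ≡ 3, 5 (mod 8); ε·ε+αω+βω = 1·0+-4·1+-6·1 ≡ 0  ⇒  (a,b)_2 = +1.
v=5: a=5^5·(≡4), b=5^0·(≡1) mod 5; (4|5)=+1, (1|5)=+1; (−1)^{5·0·2}·(+1)^0·(+1)^5 = +1.
v=13: a=13^2·(≡4), b=13^-2·(≡3) mod 13; (4|13)=+1, (3|13)=+1; (−1)^{2·-2·6}·(+1)^-2·(+1)^2 = +1.
v=41: a=41^1·(≡33), b=41^1·(≡10) mod 41; (33|41)=+1, (10|41)=+1; (−1)^{1·1·20}·(+1)^1·(+1)^1 = +1.
v=7: a=7^-2·(≡5), b=7^1·(≡1) mod 7; (5|7)=-1, (1|7)=+1; (−1)^{-2·1·3}·(-1)^1·(+1)^-2 = -1.
v=∞: -205 < 0 and 2250941 > 0  ⇒  (a,b)_∞ = +1.
v=3: a=3^4·(≡2), b=3^8·(≡2) mod 3; (2|3)=-1, (2|3)=-1; (−1)^{4·8·1}·(-1)^8·(-1)^4 = +1.
v=31: a=31^0·(≡3), b=31^1·(≡2) mod 31; (3|31)=-1, (2|31)=+1; (−1)^{0·1·15}·(-1)^1·(+1)^0 = -1.
|Ram(-205, 2250941)| = 2, even; anisotropic at {7, 31}.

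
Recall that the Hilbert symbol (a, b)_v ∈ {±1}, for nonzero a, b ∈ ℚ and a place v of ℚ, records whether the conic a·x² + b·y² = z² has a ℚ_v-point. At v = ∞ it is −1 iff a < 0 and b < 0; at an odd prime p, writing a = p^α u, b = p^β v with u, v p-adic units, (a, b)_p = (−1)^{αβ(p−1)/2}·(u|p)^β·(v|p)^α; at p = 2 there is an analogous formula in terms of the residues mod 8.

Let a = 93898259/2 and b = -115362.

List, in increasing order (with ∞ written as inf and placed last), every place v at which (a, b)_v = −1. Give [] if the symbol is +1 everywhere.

Mod squares: a ≡ 22678, b ≡ -12818. Check v ∈ {∞, 2, 3, 7, 13, 17, 23, 29}.
v=17: a=17^1·(≡4), b=17^1·(≡14) mod 17; (4|17)=+1, (14|17)=-1; (−1)^{1·1·8}·(+1)^1·(-1)^1 = -1.
v=2: v_2(a)=-1, v_2(b)=1; units ≡ 3, 7 (mod 8); ε·ε+αω+βω = 1·1+-1·0+1·1 ≡ 0  ⇒  (a,b)_2 = +1.
v=3: a=3^0·(≡1), b=3^2·(≡1) mod 3; (1|3)=+1, (1|3)=+1; (−1)^{0·2·1}·(+1)^2·(+1)^0 = +1.
v=7: a=7^2·(≡3), b=7^0·(≡5) mod 7; (3|7)=-1, (5|7)=-1; (−1)^{2·0·3}·(-1)^0·(-1)^2 = +1.
v=∞: 22678 > 0 and -12818 < 0  ⇒  (a,b)_∞ = +1.
v=13: a=13^2·(≡2), b=13^1·(≡5) mod 13; (2|13)=-1, (5|13)=-1; (−1)^{2·1·6}·(-1)^1·(-1)^2 = -1.
v=29: a=29^1·(≡25), b=29^1·(≡24) mod 29; (25|29)=+1, (24|29)=+1; (−1)^{1·1·14}·(+1)^1·(+1)^1 = +1.
v=23: a=23^1·(≡5), b=23^0·(≡6) mod 23; (5|23)=-1, (6|23)=+1; (−1)^{1·0·11}·(-1)^0·(+1)^1 = +1.
Ram(22678, -12818) = {13, 17}; no ℚ_13-point on the conic.

[13, 17]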